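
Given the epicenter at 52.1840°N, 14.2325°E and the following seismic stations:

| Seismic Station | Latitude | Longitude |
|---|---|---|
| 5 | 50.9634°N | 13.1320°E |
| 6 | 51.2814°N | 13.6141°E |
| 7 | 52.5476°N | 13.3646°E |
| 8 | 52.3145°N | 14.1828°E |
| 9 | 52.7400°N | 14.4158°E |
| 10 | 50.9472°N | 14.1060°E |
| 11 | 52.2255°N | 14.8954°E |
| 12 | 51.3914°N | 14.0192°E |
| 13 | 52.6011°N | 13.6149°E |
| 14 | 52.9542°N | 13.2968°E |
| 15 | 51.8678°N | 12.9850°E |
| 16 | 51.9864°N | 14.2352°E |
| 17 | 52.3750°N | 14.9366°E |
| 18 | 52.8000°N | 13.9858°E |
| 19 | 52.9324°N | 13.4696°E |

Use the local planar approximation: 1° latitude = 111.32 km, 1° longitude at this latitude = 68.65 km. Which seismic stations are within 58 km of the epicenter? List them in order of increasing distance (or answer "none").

Distances from 52.1840°N, 14.2325°E:
5: 155.4680 km
6: 109.0779 km
7: 72.0294 km
8: 14.9225 km
9: 63.1601 km
10: 137.9542 km
11: 45.7420 km
12: 89.4391 km
13: 62.8769 km
14: 107.1324 km
15: 92.5924 km
16: 21.9976 km
17: 52.8062 km
18: 70.6336 km
19: 98.4064 km
Threshold 58 km: 8 (14.9225 km), 16 (21.9976 km), 11 (45.7420 km), 17 (52.8062 km) are within range.

8, 16, 11, 17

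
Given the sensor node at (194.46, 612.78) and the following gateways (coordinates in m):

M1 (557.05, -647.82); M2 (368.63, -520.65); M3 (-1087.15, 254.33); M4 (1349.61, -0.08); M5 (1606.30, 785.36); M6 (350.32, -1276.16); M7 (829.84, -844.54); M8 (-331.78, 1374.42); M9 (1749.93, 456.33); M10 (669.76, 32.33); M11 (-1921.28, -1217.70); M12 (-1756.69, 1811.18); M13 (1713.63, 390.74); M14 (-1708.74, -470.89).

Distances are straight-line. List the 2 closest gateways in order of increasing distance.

M10, M8

Distances from (194.46, 612.78):
M1: √((362.59)² + (-1260.60)²) = √(131471.5081 + 1589112.3600) = 1311.71 m
M2: √((174.17)² + (-1133.43)²) = √(30335.1889 + 1284663.5649) = 1146.73 m
M3: √((-1281.61)² + (-358.45)²) = √(1642524.1921 + 128486.4025) = 1330.79 m
M4: √((1155.15)² + (-612.86)²) = √(1334371.5225 + 375597.3796) = 1307.66 m
M5: √((1411.84)² + (172.58)²) = √(1993292.1856 + 29783.8564) = 1422.35 m
M6: √((155.86)² + (-1888.94)²) = √(24292.3396 + 3568094.3236) = 1895.36 m
M7: √((635.38)² + (-1457.32)²) = √(403707.7444 + 2123781.5824) = 1589.81 m
M8: √((-526.24)² + (761.64)²) = √(276928.5376 + 580095.4896) = 925.76 m
M9: √((1555.47)² + (-156.45)²) = √(2419486.9209 + 24476.6025) = 1563.32 m
M10: √((475.30)² + (-580.45)²) = √(225910.0900 + 336922.2025) = 750.22 m
M11: √((-2115.74)² + (-1830.48)²) = √(4476355.7476 + 3350657.0304) = 2797.68 m
M12: √((-1951.15)² + (1198.40)²) = √(3806986.3225 + 1436162.5600) = 2289.79 m
M13: √((1519.17)² + (-222.04)²) = √(2307877.4889 + 49301.7616) = 1535.31 m
M14: √((-1903.20)² + (-1083.67)²) = √(3622170.2400 + 1174340.6689) = 2190.09 m
Sorted: M10 (750.22 m) < M8 (925.76 m) < M2 (1146.73 m) < M4 (1307.66 m) < …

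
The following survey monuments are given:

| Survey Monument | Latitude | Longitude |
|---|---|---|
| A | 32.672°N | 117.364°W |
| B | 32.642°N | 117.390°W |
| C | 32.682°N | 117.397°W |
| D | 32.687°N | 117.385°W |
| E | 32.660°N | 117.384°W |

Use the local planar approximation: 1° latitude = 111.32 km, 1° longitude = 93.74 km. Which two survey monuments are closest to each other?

C and D

Pairwise distances:
A–B: √((-0.030·111.32)² + (-0.026·93.74)²) = √(11.15293 + 5.94014) = 4.134 km
A–C: √((0.010·111.32)² + (-0.033·93.74)²) = √(1.23921 + 9.56925) = 3.288 km
A–D: √((0.015·111.32)² + (-0.021·93.74)²) = √(2.78823 + 3.87515) = 2.581 km
A–E: √((-0.012·111.32)² + (-0.020·93.74)²) = √(1.78447 + 3.51488) = 2.302 km
B–C: √((0.040·111.32)² + (-0.007·93.74)²) = √(19.82743 + 0.43057) = 4.501 km
B–D: √((0.045·111.32)² + (0.005·93.74)²) = √(25.09409 + 0.21968) = 5.031 km
B–E: √((0.018·111.32)² + (0.006·93.74)²) = √(4.01505 + 0.31634) = 2.081 km
C–D: √((0.005·111.32)² + (0.012·93.74)²) = √(0.30980 + 1.26536) = 1.255 km
C–E: √((-0.022·111.32)² + (0.013·93.74)²) = √(5.99780 + 1.48503) = 2.735 km
D–E: √((-0.027·111.32)² + (0.001·93.74)²) = √(9.03387 + 0.00879) = 3.007 km
Closest pair: C–D at 1.255 km.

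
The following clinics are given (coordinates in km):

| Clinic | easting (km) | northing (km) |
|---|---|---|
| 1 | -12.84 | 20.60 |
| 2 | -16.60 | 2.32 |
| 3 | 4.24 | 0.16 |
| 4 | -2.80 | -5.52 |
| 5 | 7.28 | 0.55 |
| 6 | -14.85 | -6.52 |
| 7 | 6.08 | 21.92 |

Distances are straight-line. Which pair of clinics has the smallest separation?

3 and 5

Pairwise distances:
3–5: √((3.04)² + (0.39)²) = √(9.2416 + 0.1521) = 3.06 km
2–6: √((1.75)² + (-8.84)²) = √(3.0625 + 78.1456) = 9.01 km
3–4: √((-7.04)² + (-5.68)²) = √(49.5616 + 32.2624) = 9.05 km
4–5: √((10.08)² + (6.07)²) = √(101.6064 + 36.8449) = 11.77 km
4–6: √((-12.05)² + (-1.00)²) = √(145.2025 + 1.0000) = 12.09 km
2–4: √((13.80)² + (-7.84)²) = √(190.4400 + 61.4656) = 15.87 km
1–2: √((-3.76)² + (-18.28)²) = √(14.1376 + 334.1584) = 18.66 km
1–7: √((18.92)² + (1.32)²) = √(357.9664 + 1.7424) = 18.97 km
3–6: √((-19.09)² + (-6.68)²) = √(364.4281 + 44.6224) = 20.22 km
2–3: √((20.84)² + (-2.16)²) = √(434.3056 + 4.6656) = 20.95 km
5–7: √((-1.20)² + (21.37)²) = √(1.4400 + 456.6769) = 21.40 km
3–7: √((1.84)² + (21.76)²) = √(3.3856 + 473.4976) = 21.84 km
5–6: √((-22.13)² + (-7.07)²) = √(489.7369 + 49.9849) = 23.23 km
2–5: √((23.88)² + (-1.77)²) = √(570.2544 + 3.1329) = 23.95 km
1–3: √((17.08)² + (-20.44)²) = √(291.7264 + 417.7936) = 26.64 km
1–6: √((-2.01)² + (-27.12)²) = √(4.0401 + 735.4944) = 27.19 km
1–4: √((10.04)² + (-26.12)²) = √(100.8016 + 682.2544) = 27.98 km
1–5: √((20.12)² + (-20.05)²) = √(404.8144 + 402.0025) = 28.40 km
4–7: √((8.88)² + (27.44)²) = √(78.8544 + 752.9536) = 28.84 km
2–7: √((22.68)² + (19.60)²) = √(514.3824 + 384.1600) = 29.98 km
6–7: √((20.93)² + (28.44)²) = √(438.0649 + 808.8336) = 35.31 km
Closest pair: 3–5 at 3.06 km.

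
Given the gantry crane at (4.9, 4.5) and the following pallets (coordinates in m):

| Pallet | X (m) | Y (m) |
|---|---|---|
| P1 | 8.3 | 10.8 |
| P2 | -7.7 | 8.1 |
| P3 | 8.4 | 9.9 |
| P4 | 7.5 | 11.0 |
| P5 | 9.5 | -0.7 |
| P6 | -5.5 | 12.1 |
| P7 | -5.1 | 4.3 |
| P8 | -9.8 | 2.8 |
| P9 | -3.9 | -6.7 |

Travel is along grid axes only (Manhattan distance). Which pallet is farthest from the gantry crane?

Distances from (4.9, 4.5):
P1: |3.4| + |6.3| = 3.4 + 6.3 = 9.7 m
P2: |-12.6| + |3.6| = 12.6 + 3.6 = 16.2 m
P3: |3.5| + |5.4| = 3.5 + 5.4 = 8.9 m
P4: |2.6| + |6.5| = 2.6 + 6.5 = 9.1 m
P5: |4.6| + |-5.2| = 4.6 + 5.2 = 9.8 m
P6: |-10.4| + |7.6| = 10.4 + 7.6 = 18.0 m
P7: |-10.0| + |-0.2| = 10.0 + 0.2 = 10.2 m
P8: |-14.7| + |-1.7| = 14.7 + 1.7 = 16.4 m
P9: |-8.8| + |-11.2| = 8.8 + 11.2 = 20.0 m
Maximum: P9 at 20.0 m.

P9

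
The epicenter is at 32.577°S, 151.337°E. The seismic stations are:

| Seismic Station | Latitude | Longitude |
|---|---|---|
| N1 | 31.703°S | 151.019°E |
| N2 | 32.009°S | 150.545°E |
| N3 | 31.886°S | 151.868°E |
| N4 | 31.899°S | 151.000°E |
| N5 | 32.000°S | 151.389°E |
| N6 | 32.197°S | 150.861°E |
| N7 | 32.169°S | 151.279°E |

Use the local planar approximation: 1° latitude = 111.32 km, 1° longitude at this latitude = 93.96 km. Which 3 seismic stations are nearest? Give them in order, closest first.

N7, N6, N5

Distances from 32.577°S, 151.337°E:
N1: √((0.874·111.32)² + (-0.318·93.96)²) = √(9466.06017 + 892.77137) = 101.778 km
N2: √((0.568·111.32)² + (-0.792·93.96)²) = √(3998.00255 + 5537.78868) = 97.651 km
N3: √((0.691·111.32)² + (0.531·93.96)²) = √(5917.01255 + 2489.28750) = 91.686 km
N4: √((0.678·111.32)² + (-0.337·93.96)²) = √(5696.46959 + 1002.64183) = 81.848 km
N5: √((0.577·111.32)² + (0.052·93.96)²) = √(4125.70358 + 23.87221) = 64.417 km
N6: √((0.380·111.32)² + (-0.476·93.96)²) = √(1789.42536 + 2000.32205) = 61.561 km
N7: √((0.408·111.32)² + (-0.058·93.96)²) = √(2062.84559 + 29.69901) = 45.744 km
Sorted: N7 (45.744 km) < N6 (61.561 km) < N5 (64.417 km) < N4 (81.848 km) < N3 (91.686 km) < …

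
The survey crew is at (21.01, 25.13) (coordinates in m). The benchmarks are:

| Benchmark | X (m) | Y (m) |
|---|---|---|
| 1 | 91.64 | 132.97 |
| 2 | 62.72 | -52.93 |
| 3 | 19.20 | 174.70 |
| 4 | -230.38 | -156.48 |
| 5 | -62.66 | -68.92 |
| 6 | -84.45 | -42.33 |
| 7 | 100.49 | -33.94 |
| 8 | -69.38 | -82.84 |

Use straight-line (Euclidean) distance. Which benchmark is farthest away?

Distances from (21.01, 25.13):
1: √((70.63)² + (107.84)²) = √(4988.5969 + 11629.4656) = 128.91 m
2: √((41.71)² + (-78.06)²) = √(1739.7241 + 6093.3636) = 88.50 m
3: √((-1.81)² + (149.57)²) = √(3.2761 + 22371.1849) = 149.58 m
4: √((-251.39)² + (-181.61)²) = √(63196.9321 + 32982.1921) = 310.13 m
5: √((-83.67)² + (-94.05)²) = √(7000.6689 + 8845.4025) = 125.88 m
6: √((-105.46)² + (-67.46)²) = √(11121.8116 + 4550.8516) = 125.19 m
7: √((79.48)² + (-59.07)²) = √(6317.0704 + 3489.2649) = 99.03 m
8: √((-90.39)² + (-107.97)²) = √(8170.3521 + 11657.5209) = 140.81 m
Maximum: 4 at 310.13 m.

4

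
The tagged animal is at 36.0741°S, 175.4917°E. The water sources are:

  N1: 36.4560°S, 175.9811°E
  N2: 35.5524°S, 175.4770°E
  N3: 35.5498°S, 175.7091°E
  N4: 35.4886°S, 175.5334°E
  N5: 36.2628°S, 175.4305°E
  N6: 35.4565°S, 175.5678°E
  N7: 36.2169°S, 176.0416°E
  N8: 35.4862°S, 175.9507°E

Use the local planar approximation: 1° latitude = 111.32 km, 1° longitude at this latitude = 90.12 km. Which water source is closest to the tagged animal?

Distances from 36.0741°S, 175.4917°E:
N1: 61.2584 km
N2: 58.0908 km
N3: 61.5657 km
N4: 65.2861 km
N5: 21.7181 km
N6: 69.0924 km
N7: 52.0442 km
N8: 77.4217 km
Minimum: N5 at 21.7181 km.

N5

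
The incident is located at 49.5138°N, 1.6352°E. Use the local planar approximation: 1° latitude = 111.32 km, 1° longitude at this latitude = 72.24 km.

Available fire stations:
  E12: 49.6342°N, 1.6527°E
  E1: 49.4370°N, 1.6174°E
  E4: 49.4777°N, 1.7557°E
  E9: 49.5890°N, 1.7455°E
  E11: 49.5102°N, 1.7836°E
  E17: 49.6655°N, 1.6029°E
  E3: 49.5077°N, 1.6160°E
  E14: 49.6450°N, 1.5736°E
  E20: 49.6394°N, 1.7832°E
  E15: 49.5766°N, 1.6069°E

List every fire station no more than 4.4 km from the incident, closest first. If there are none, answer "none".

E3

Distances from 49.5138°N, 1.6352°E:
E12: 13.4624 km
E1: 8.6455 km
E4: 9.5878 km
E9: 11.5572 km
E11: 10.7279 km
E17: 17.0477 km
E3: 1.5443 km
E14: 15.2681 km
E20: 17.6011 km
E15: 7.2837 km
Threshold 4.4 km: E3 (1.5443 km) is within range.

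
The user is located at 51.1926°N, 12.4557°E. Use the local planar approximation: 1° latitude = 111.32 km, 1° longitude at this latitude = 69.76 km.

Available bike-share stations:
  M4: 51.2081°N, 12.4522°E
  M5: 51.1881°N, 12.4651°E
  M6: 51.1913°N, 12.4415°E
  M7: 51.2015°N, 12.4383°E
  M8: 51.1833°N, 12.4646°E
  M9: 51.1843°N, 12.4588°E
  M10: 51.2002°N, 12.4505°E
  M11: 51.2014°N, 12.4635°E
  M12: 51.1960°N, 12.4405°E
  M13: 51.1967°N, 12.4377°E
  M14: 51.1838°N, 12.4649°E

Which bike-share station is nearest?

M5

Distances from 51.1926°N, 12.4557°E:
M4: √((0.0155·111.32)² + (-0.0035·69.76)²) = √(2.977212 + 0.059614) = 1.7426 km
M5: √((-0.0045·111.32)² + (0.0094·69.76)²) = √(0.250941 + 0.430000) = 0.8252 km
M6: √((-0.0013·111.32)² + (-0.0142·69.76)²) = √(0.020943 + 0.981273) = 1.0011 km
M7: √((0.0089·111.32)² + (-0.0174·69.76)²) = √(0.981582 + 1.473369) = 1.5668 km
M8: √((-0.0093·111.32)² + (0.0089·69.76)²) = √(1.071796 + 0.385472) = 1.2072 km
M9: √((-0.0083·111.32)² + (0.0031·69.76)²) = √(0.853695 + 0.046767) = 0.9489 km
M10: √((0.0076·111.32)² + (-0.0052·69.76)²) = √(0.715770 + 0.131589) = 0.9205 km
M11: √((0.0088·111.32)² + (0.0078·69.76)²) = √(0.959648 + 0.296075) = 1.1206 km
M12: √((0.0034·111.32)² + (-0.0152·69.76)²) = √(0.143253 + 1.124346) = 1.1259 km
M13: √((0.0041·111.32)² + (-0.0180·69.76)²) = √(0.208312 + 1.576732) = 1.3361 km
M14: √((-0.0088·111.32)² + (0.0092·69.76)²) = √(0.959648 + 0.411897) = 1.1711 km
Minimum: M5 at 0.8252 km.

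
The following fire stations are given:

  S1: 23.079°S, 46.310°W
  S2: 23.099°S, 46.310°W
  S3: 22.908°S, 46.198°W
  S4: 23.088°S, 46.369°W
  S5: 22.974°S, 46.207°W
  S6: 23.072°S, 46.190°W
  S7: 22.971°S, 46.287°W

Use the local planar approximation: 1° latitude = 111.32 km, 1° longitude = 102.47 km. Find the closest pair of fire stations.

S1 and S2

Pairwise distances:
S1–S2: √((-0.020·111.32)² + (0.000·102.47)²) = √(4.95686 + 0.00000) = 2.226 km
S1–S3: √((0.171·111.32)² + (0.112·102.47)²) = √(362.35864 + 131.71327) = 22.228 km
S1–S4: √((-0.009·111.32)² + (-0.059·102.47)²) = √(1.00376 + 36.55085) = 6.128 km
S1–S5: √((0.105·111.32)² + (0.103·102.47)²) = √(136.62337 + 111.39557) = 15.749 km
S1–S6: √((0.007·111.32)² + (0.120·102.47)²) = √(0.60721 + 151.20145) = 12.321 km
S1–S7: √((0.108·111.32)² + (0.023·102.47)²) = √(144.54195 + 5.55455) = 12.251 km
S2–S3: √((0.191·111.32)² + (0.112·102.47)²) = √(452.07775 + 131.71327) = 24.162 km
S2–S4: √((0.011·111.32)² + (-0.059·102.47)²) = √(1.49945 + 36.55085) = 6.168 km
S2–S5: √((0.125·111.32)² + (0.103·102.47)²) = √(193.62722 + 111.39557) = 17.465 km
S2–S6: √((0.027·111.32)² + (0.120·102.47)²) = √(9.03387 + 151.20145) = 12.658 km
S2–S7: √((0.128·111.32)² + (0.023·102.47)²) = √(203.03286 + 5.55455) = 14.443 km
S3–S4: √((-0.180·111.32)² + (-0.171·102.47)²) = √(401.50541 + 307.03345) = 26.618 km
S3–S5: √((-0.066·111.32)² + (-0.009·102.47)²) = √(53.98017 + 0.85051) = 7.405 km
S3–S6: √((-0.164·111.32)² + (0.008·102.47)²) = √(333.29906 + 0.67201) = 18.275 km
S3–S7: √((-0.063·111.32)² + (-0.089·102.47)²) = √(49.18441 + 83.17130) = 11.505 km
S4–S5: √((0.114·111.32)² + (0.162·102.47)²) = √(161.04828 + 275.56465) = 20.895 km
S4–S6: √((0.016·111.32)² + (0.179·102.47)²) = √(3.17239 + 336.43373) = 18.428 km
S4–S7: √((0.117·111.32)² + (0.082·102.47)²) = √(169.63604 + 70.60268) = 15.500 km
S5–S6: √((-0.098·111.32)² + (0.017·102.47)²) = √(119.01414 + 3.03453) = 11.048 km
S5–S7: √((0.003·111.32)² + (-0.080·102.47)²) = √(0.11153 + 67.20065) = 8.204 km
S6–S7: √((0.101·111.32)² + (-0.097·102.47)²) = √(126.41224 + 98.79545) = 15.007 km
Closest pair: S1–S2 at 2.226 km.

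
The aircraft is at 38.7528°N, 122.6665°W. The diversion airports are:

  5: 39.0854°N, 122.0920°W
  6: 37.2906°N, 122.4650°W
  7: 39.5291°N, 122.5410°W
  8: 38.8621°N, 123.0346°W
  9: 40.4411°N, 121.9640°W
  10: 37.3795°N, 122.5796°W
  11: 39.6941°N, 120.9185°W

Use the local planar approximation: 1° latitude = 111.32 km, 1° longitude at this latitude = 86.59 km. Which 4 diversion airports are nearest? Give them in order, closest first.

Distances from 38.7528°N, 122.6665°W:
5: √((0.3326·111.32)² + (0.5745·86.59)²) = √(1370.852995 + 2474.660039) = 62.0122 km
6: √((-1.4622·111.32)² + (0.2015·86.59)²) = √(26494.757841 + 304.428691) = 163.7046 km
7: √((0.7763·111.32)² + (0.1255·86.59)²) = √(7468.021639 + 118.092667) = 87.0983 km
8: √((0.1093·111.32)² + (-0.3681·86.59)²) = √(148.042605 + 1015.937788) = 34.1172 km
9: √((1.6883·111.32)² + (0.7025·86.59)²) = √(35322.028472 + 3700.225029) = 197.5405 km
10: √((-1.3733·111.32)² + (0.0869·86.59)²) = √(23370.996773 + 56.620674) = 153.0608 km
11: √((0.9413·111.32)² + (1.7480·86.59)²) = √(10980.004363 + 22909.643751) = 184.0914 km
Sorted: 8 (34.1172 km) < 5 (62.0122 km) < 7 (87.0983 km) < 10 (153.0608 km) < 6 (163.7046 km) < 11 (184.0914 km) < …

8, 5, 7, 10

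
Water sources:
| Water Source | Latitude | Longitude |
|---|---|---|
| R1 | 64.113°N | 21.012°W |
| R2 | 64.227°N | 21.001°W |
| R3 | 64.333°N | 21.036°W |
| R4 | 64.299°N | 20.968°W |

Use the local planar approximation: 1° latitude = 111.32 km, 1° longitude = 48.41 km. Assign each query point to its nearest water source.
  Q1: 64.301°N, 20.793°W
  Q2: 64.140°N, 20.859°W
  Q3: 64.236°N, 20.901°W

Q1→R4; Q2→R1; Q3→R2

Q1 at 64.301°N, 20.793°W:
  R1: 23.460 km
  R2: 13.010 km
  R3: 12.291 km
  R4: 8.475 km
  → nearest: R4 (8.475 km)
Q2 at 64.140°N, 20.859°W:
  R1: 7.993 km
  R2: 11.876 km
  R3: 23.130 km
  R4: 18.470 km
  → nearest: R1 (7.993 km)
Q3 at 64.236°N, 20.901°W:
  R1: 14.709 km
  R2: 4.944 km
  R3: 12.622 km
  R4: 7.727 km
  → nearest: R2 (4.944 km)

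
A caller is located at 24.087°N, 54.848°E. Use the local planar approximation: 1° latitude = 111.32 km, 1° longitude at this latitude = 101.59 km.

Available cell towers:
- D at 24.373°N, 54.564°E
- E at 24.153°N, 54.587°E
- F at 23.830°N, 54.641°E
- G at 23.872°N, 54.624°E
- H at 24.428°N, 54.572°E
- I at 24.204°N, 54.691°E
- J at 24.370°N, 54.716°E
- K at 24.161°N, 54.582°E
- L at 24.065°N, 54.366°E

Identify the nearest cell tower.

I

Distances from 24.087°N, 54.848°E:
D: 42.966 km
E: 27.514 km
F: 35.507 km
G: 33.025 km
H: 47.193 km
I: 20.592 km
J: 34.239 km
K: 28.251 km
L: 49.028 km
Minimum: I at 20.592 km.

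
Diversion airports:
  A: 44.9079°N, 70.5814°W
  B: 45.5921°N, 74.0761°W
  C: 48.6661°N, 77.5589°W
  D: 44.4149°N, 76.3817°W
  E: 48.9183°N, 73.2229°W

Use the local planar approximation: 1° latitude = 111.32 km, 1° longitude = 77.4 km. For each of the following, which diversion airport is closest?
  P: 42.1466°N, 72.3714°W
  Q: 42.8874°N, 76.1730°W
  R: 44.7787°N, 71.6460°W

P at 42.1466°N, 72.3714°W:
  A: 337.1681 km
  B: 405.6133 km
  C: 829.4133 km
  D: 400.1329 km
  E: 756.7012 km
  → nearest: A (337.1681 km)
Q at 42.8874°N, 76.1730°W:
  A: 487.7468 km
  B: 342.0450 km
  C: 652.1672 km
  D: 170.8068 km
  E: 709.1277 km
  → nearest: D (170.8068 km)
R at 44.7787°N, 71.6460°W:
  A: 83.6458 km
  B: 208.7502 km
  C: 629.8570 km
  D: 368.7737 km
  E: 476.7096 km
  → nearest: A (83.6458 km)

P→A; Q→D; R→A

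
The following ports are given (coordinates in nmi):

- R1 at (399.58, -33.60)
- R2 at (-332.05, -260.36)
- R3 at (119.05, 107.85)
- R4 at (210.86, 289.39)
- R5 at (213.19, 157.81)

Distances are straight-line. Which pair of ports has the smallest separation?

Pairwise distances:
R1–R2: 765.97 nmi
R1–R3: 314.17 nmi
R1–R4: 374.08 nmi
R1–R5: 267.17 nmi
R2–R3: 582.30 nmi
R2–R4: 772.64 nmi
R2–R5: 687.13 nmi
R3–R4: 203.44 nmi
R3–R5: 106.58 nmi
R4–R5: 131.60 nmi
Closest pair: R3–R5 at 106.58 nmi.

R3 and R5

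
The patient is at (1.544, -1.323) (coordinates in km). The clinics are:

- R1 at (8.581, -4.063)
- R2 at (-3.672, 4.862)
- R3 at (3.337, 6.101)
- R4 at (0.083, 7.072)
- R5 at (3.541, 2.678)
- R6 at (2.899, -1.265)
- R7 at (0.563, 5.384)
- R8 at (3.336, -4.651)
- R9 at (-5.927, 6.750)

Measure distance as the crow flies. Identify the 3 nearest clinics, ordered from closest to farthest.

Distances from (1.544, -1.323):
R1: 7.552 km
R2: 8.091 km
R3: 7.637 km
R4: 8.521 km
R5: 4.472 km
R6: 1.356 km
R7: 6.778 km
R8: 3.780 km
R9: 11.000 km
Sorted: R6 (1.356 km) < R8 (3.780 km) < R5 (4.472 km) < R7 (6.778 km) < R1 (7.552 km) < …

R6, R8, R5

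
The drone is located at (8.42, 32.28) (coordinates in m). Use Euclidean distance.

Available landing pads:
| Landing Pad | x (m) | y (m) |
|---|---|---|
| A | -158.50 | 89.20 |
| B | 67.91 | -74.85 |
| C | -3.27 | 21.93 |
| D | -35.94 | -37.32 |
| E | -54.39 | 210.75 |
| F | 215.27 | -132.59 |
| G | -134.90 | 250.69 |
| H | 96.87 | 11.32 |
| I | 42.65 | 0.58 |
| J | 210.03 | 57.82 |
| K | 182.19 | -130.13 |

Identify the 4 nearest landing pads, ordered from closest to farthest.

C, I, D, H

Distances from (8.42, 32.28):
A: 176.36 m
B: 122.54 m
C: 15.61 m
D: 82.53 m
E: 189.20 m
F: 264.52 m
G: 261.23 m
H: 90.90 m
I: 46.65 m
J: 203.22 m
K: 237.85 m
Sorted: C (15.61 m) < I (46.65 m) < D (82.53 m) < H (90.90 m) < B (122.54 m) < A (176.36 m) < …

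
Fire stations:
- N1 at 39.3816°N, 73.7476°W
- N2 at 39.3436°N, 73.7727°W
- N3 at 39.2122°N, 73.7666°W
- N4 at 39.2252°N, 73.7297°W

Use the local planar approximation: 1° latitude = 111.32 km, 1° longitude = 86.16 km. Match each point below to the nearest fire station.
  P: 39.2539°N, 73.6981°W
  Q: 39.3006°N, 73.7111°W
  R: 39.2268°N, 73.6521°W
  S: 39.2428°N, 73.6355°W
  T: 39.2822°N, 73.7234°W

P→N4; Q→N2; R→N4; S→N4; T→N4

P at 39.2539°N, 73.6981°W:
  N1: 14.8416 km
  N2: 11.8752 km
  N3: 7.5088 km
  N4: 4.1976 km
  → nearest: N4 (4.1976 km)
Q at 39.3006°N, 73.7111°W:
  N1: 9.5496 km
  N2: 7.1472 km
  N3: 10.9410 km
  N4: 8.5451 km
  → nearest: N2 (7.1472 km)
R at 39.2268°N, 73.6521°W:
  N1: 19.0960 km
  N2: 16.6441 km
  N3: 9.9983 km
  N4: 6.6884 km
  → nearest: N4 (6.6884 km)
S at 39.2428°N, 73.6355°W:
  N1: 18.2216 km
  N2: 16.2988 km
  N3: 11.7980 km
  N4: 8.3494 km
  → nearest: N4 (8.3494 km)
T at 39.2822°N, 73.7234°W:
  N1: 11.2599 km
  N2: 8.0474 km
  N3: 8.6357 km
  N4: 6.3684 km
  → nearest: N4 (6.3684 km)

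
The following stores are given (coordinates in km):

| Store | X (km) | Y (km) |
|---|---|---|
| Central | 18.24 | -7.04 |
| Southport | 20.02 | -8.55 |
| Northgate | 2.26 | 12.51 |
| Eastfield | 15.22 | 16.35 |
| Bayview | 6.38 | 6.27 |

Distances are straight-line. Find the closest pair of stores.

Pairwise distances:
Central–Southport: 2.33 km
Northgate–Bayview: 7.48 km
Eastfield–Bayview: 13.41 km
Northgate–Eastfield: 13.52 km
Central–Bayview: 17.83 km
Southport–Bayview: 20.14 km
Central–Eastfield: 23.58 km
Central–Northgate: 25.25 km
Southport–Eastfield: 25.36 km
Southport–Northgate: 27.55 km
Closest pair: Central–Southport at 2.33 km.

Central and Southport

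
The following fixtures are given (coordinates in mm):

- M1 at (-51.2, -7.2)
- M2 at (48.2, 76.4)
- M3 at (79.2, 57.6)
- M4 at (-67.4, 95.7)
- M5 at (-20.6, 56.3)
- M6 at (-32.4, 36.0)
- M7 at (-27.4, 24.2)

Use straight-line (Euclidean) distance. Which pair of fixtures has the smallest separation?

M6 and M7

Pairwise distances:
M1–M2: 129.9 mm
M1–M3: 145.6 mm
M1–M4: 104.2 mm
M1–M5: 70.5 mm
M1–M6: 47.1 mm
M1–M7: 39.4 mm
M2–M3: 36.3 mm
M2–M4: 117.2 mm
M2–M5: 71.7 mm
M2–M6: 90.2 mm
M2–M7: 91.9 mm
M3–M4: 151.5 mm
M3–M5: 99.8 mm
M3–M6: 113.7 mm
M3–M7: 111.7 mm
M4–M5: 61.2 mm
M4–M6: 69.2 mm
M4–M7: 81.9 mm
M5–M6: 23.5 mm
M5–M7: 32.8 mm
M6–M7: 12.8 mm
Closest pair: M6–M7 at 12.8 mm.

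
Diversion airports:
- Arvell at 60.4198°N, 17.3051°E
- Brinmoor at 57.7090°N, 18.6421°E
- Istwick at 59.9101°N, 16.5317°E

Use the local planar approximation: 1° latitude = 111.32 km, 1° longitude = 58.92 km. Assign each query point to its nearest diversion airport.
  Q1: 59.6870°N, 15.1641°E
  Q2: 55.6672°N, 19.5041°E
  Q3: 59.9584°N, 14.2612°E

Q1 at 59.6870°N, 15.1641°E:
  Arvell: √((0.7328·111.32)² + (2.1410·58.92)²) = √(6654.528917 + 15913.247261) = 150.2258 km
  Brinmoor: √((-1.9780·111.32)² + (3.4780·58.92)²) = √(48484.058866 + 41993.747413) = 300.7953 km
  Istwick: √((0.2231·111.32)² + (1.3676·58.92)²) = √(616.801663 + 6492.973952) = 84.3195 km
  → nearest: Istwick (84.3195 km)
Q2 at 55.6672°N, 19.5041°E:
  Arvell: √((4.7526·111.32)² + (-2.1990·58.92)²) = √(279903.882588 + 16787.109955) = 544.6935 km
  Brinmoor: √((2.0418·111.32)² + (-0.8620·58.92)²) = √(51662.187856 + 2579.526584) = 232.8985 km
  Istwick: √((4.2429·111.32)² + (-2.9724·58.92)²) = √(223085.830994 + 30671.850705) = 503.7437 km
  → nearest: Brinmoor (232.8985 km)
Q3 at 59.9584°N, 14.2612°E:
  Arvell: √((0.4614·111.32)² + (3.0439·58.92)²) = √(2638.162700 + 32165.198627) = 186.5566 km
  Brinmoor: √((-2.2494·111.32)² + (4.3809·58.92)²) = √(62701.766577 + 66627.291086) = 359.6235 km
  Istwick: √((-0.0483·111.32)² + (2.2705·58.92)²) = √(28.909505 + 17896.515826) = 133.8859 km
  → nearest: Istwick (133.8859 km)

Q1→Istwick; Q2→Brinmoor; Q3→Istwick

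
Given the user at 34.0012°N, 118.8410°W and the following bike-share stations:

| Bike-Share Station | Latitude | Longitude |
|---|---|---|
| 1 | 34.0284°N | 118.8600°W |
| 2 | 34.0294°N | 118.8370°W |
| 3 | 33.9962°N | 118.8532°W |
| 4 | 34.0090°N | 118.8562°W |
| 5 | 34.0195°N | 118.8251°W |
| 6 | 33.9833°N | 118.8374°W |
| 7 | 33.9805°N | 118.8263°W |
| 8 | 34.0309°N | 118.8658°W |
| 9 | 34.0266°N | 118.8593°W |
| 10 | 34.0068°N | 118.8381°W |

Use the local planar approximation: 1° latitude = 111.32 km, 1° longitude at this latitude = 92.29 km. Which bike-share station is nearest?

Distances from 34.0012°N, 118.8410°W:
1: 3.4990 km
2: 3.1609 km
3: 1.2560 km
4: 1.6498 km
5: 2.5106 km
6: 2.0201 km
7: 2.6740 km
8: 4.0211 km
9: 3.2935 km
10: 0.6784 km
Minimum: 10 at 0.6784 km.

10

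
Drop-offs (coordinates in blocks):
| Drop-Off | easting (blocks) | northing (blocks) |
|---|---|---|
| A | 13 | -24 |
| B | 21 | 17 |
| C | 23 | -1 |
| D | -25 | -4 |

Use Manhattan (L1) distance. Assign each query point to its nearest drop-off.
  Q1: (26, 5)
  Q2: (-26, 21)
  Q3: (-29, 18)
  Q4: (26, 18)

Q1→C; Q2→D; Q3→D; Q4→B

Q1 at (26, 5):
  A: 42 blocks
  B: 17 blocks
  C: 9 blocks
  D: 60 blocks
  → nearest: C (9 blocks)
Q2 at (-26, 21):
  A: 84 blocks
  B: 51 blocks
  C: 71 blocks
  D: 26 blocks
  → nearest: D (26 blocks)
Q3 at (-29, 18):
  A: 84 blocks
  B: 51 blocks
  C: 71 blocks
  D: 26 blocks
  → nearest: D (26 blocks)
Q4 at (26, 18):
  A: 55 blocks
  B: 6 blocks
  C: 22 blocks
  D: 73 blocks
  → nearest: B (6 blocks)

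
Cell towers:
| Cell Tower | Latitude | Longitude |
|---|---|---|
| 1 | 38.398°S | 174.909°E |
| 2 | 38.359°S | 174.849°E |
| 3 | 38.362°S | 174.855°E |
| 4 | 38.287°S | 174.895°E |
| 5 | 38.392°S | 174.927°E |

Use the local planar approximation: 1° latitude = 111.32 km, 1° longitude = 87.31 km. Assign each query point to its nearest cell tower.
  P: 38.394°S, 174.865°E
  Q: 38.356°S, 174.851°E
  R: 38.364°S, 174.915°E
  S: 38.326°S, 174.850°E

P at 38.394°S, 174.865°E:
  1: √((-0.004·111.32)² + (0.044·87.31)²) = √(0.19827 + 14.75820) = 3.867 km
  2: √((0.035·111.32)² + (-0.016·87.31)²) = √(15.18037 + 1.95150) = 4.139 km
  3: √((0.032·111.32)² + (-0.010·87.31)²) = √(12.68955 + 0.76230) = 3.668 km
  4: √((0.107·111.32)² + (0.030·87.31)²) = √(141.87764 + 6.86073) = 12.196 km
  5: √((0.002·111.32)² + (0.062·87.31)²) = √(0.04957 + 29.30295) = 5.418 km
  → nearest: 3 (3.668 km)
Q at 38.356°S, 174.851°E:
  1: √((-0.042·111.32)² + (0.058·87.31)²) = √(21.85974 + 25.64389) = 6.892 km
  2: √((-0.003·111.32)² + (-0.002·87.31)²) = √(0.11153 + 0.03049) = 0.377 km
  3: √((-0.006·111.32)² + (0.004·87.31)²) = √(0.44612 + 0.12197) = 0.754 km
  4: √((0.069·111.32)² + (0.044·87.31)²) = √(58.99899 + 14.75820) = 8.588 km
  5: √((-0.036·111.32)² + (0.076·87.31)²) = √(16.06022 + 44.03066) = 7.752 km
  → nearest: 2 (0.377 km)
R at 38.364°S, 174.915°E:
  1: √((-0.034·111.32)² + (-0.006·87.31)²) = √(14.32532 + 0.27443) = 3.821 km
  2: √((0.005·111.32)² + (-0.066·87.31)²) = √(0.30980 + 33.20595) = 5.789 km
  3: √((0.002·111.32)² + (-0.060·87.31)²) = √(0.04957 + 27.44293) = 5.243 km
  4: √((0.077·111.32)² + (-0.020·87.31)²) = √(73.47301 + 3.04921) = 8.748 km
  5: √((-0.028·111.32)² + (0.012·87.31)²) = √(9.71544 + 1.09772) = 3.288 km
  → nearest: 5 (3.288 km)
S at 38.326°S, 174.850°E:
  1: √((-0.072·111.32)² + (0.059·87.31)²) = √(64.24087 + 26.53579) = 9.528 km
  2: √((-0.033·111.32)² + (-0.001·87.31)²) = √(13.49504 + 0.00762) = 3.675 km
  3: √((-0.036·111.32)² + (0.005·87.31)²) = √(16.06022 + 0.19058) = 4.031 km
  4: √((0.039·111.32)² + (0.045·87.31)²) = √(18.84845 + 15.43665) = 5.855 km
  5: √((-0.066·111.32)² + (0.077·87.31)²) = √(53.98017 + 45.19698) = 9.959 km
  → nearest: 2 (3.675 km)

P→3; Q→2; R→5; S→2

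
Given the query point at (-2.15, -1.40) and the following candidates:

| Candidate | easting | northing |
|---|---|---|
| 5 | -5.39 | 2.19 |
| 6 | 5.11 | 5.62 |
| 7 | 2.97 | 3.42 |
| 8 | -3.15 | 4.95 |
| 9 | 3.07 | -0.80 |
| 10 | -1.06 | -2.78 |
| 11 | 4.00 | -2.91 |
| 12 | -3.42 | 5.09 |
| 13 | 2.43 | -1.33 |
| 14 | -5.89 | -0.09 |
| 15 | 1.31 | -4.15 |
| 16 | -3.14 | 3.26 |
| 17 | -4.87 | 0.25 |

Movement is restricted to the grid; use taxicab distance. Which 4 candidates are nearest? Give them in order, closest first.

10, 17, 13, 14

Distances from (-2.15, -1.40):
5: 6.83
6: 14.28
7: 9.94
8: 7.35
9: 5.82
10: 2.47
11: 7.66
12: 7.76
13: 4.65
14: 5.05
15: 6.21
16: 5.65
17: 4.37
Sorted: 10 (2.47) < 17 (4.37) < 13 (4.65) < 14 (5.05) < 16 (5.65) < 9 (5.82) < …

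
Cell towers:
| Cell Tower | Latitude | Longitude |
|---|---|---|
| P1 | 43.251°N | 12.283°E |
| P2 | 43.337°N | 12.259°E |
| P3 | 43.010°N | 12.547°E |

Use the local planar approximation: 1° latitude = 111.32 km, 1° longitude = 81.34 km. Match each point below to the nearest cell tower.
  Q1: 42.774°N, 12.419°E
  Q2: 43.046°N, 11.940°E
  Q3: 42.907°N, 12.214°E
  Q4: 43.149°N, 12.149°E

Q1→P3; Q2→P1; Q3→P3; Q4→P1

Q1 at 42.774°N, 12.419°E:
  P1: 54.240 km
  P2: 64.010 km
  P3: 28.259 km
  → nearest: P3 (28.259 km)
Q2 at 43.046°N, 11.940°E:
  P1: 36.044 km
  P2: 41.505 km
  P3: 49.536 km
  → nearest: P1 (36.044 km)
Q3 at 42.907°N, 12.214°E:
  P1: 38.703 km
  P2: 48.007 km
  P3: 29.413 km
  → nearest: P3 (29.413 km)
Q4 at 43.149°N, 12.149°E:
  P1: 15.739 km
  P2: 22.761 km
  P3: 35.881 km
  → nearest: P1 (15.739 km)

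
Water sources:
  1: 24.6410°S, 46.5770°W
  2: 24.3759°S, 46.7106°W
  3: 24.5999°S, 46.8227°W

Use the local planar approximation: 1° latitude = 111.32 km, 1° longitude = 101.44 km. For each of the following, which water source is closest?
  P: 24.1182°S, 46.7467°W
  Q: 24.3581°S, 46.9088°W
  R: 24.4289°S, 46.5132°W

P→2; Q→2; R→2

P at 24.1182°S, 46.7467°W:
  1: 60.6906 km
  2: 28.9199 km
  3: 54.1742 km
  → nearest: 2 (28.9199 km)
Q at 24.3581°S, 46.9088°W:
  1: 46.0936 km
  2: 20.2028 km
  3: 28.2987 km
  → nearest: 2 (20.2028 km)
R at 24.4289°S, 46.5132°W:
  1: 24.4819 km
  2: 20.8754 km
  3: 36.7158 km
  → nearest: 2 (20.8754 km)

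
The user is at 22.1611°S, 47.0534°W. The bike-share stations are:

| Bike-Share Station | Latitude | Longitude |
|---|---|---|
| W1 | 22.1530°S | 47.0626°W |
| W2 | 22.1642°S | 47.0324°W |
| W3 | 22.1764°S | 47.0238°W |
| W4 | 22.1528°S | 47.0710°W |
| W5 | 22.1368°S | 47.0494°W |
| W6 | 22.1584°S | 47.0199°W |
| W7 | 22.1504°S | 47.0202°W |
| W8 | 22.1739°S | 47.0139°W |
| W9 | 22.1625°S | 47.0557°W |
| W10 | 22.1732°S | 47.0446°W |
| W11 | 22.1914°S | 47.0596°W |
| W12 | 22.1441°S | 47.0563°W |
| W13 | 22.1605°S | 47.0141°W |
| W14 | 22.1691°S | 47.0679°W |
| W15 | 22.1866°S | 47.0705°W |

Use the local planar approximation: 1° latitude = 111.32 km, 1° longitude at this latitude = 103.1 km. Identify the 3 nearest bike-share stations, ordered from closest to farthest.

Distances from 22.1611°S, 47.0534°W:
W1: √((0.0081·111.32)² + (-0.0092·103.1)²) = √(0.813048 + 0.899690) = 1.3087 km
W2: √((-0.0031·111.32)² + (0.0210·103.1)²) = √(0.119088 + 4.687658) = 2.1924 km
W3: √((-0.0153·111.32)² + (0.0296·103.1)²) = √(2.900877 + 9.313239) = 3.4949 km
W4: √((0.0083·111.32)² + (-0.0176·103.1)²) = √(0.853695 + 3.292628) = 2.0363 km
W5: √((0.0243·111.32)² + (0.0040·103.1)²) = √(7.317436 + 0.170074) = 2.7363 km
W6: √((0.0027·111.32)² + (0.0335·103.1)²) = √(0.090339 + 11.929080) = 3.4669 km
W7: √((0.0107·111.32)² + (0.0332·103.1)²) = √(1.418776 + 11.716381) = 3.6242 km
W8: √((-0.0128·111.32)² + (0.0395·103.1)²) = √(2.030329 + 16.584849) = 4.3145 km
W9: √((-0.0014·111.32)² + (-0.0023·103.1)²) = √(0.024289 + 0.056231) = 0.2838 km
W10: √((-0.0121·111.32)² + (0.0088·103.1)²) = √(1.814334 + 0.823157) = 1.6240 km
W11: √((-0.0303·111.32)² + (-0.0062·103.1)²) = √(11.377102 + 0.408602) = 3.4330 km
W12: √((0.0170·111.32)² + (-0.0029·103.1)²) = √(3.581329 + 0.089395) = 1.9159 km
W13: √((0.0006·111.32)² + (0.0393·103.1)²) = √(0.004461 + 16.417326) = 4.0524 km
W14: √((-0.0080·111.32)² + (-0.0145·103.1)²) = √(0.793097 + 2.234876) = 1.7401 km
W15: √((-0.0255·111.32)² + (-0.0171·103.1)²) = √(8.057991 + 3.108204) = 3.3416 km
Sorted: W9 (0.2838 km) < W1 (1.3087 km) < W10 (1.6240 km) < W14 (1.7401 km) < W12 (1.9159 km) < …

W9, W1, W10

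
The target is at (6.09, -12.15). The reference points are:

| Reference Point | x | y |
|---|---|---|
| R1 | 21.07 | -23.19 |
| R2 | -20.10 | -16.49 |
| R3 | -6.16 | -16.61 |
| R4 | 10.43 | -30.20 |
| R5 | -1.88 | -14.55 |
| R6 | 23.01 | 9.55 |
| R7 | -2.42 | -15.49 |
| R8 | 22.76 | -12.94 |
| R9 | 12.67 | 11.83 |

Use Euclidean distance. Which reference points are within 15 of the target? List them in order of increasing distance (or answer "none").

Distances from (6.09, -12.15):
R1: 18.61
R2: 26.55
R3: 13.04
R4: 18.56
R5: 8.32
R6: 27.52
R7: 9.14
R8: 16.69
R9: 24.87
Threshold 15: R5 (8.32), R7 (9.14), R3 (13.04) are within range.

R5, R7, R3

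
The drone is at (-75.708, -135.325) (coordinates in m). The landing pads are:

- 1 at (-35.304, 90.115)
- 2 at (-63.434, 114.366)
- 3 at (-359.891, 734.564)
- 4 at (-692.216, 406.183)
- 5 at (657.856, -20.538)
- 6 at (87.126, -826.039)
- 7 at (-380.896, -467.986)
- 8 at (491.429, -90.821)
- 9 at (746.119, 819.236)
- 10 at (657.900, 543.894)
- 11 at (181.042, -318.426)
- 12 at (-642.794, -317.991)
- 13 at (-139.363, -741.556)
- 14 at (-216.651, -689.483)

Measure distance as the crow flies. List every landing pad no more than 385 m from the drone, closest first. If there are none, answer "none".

Distances from (-75.708, -135.325):
1: 229.032 m
2: 249.992 m
3: 915.132 m
4: 820.557 m
5: 742.491 m
6: 709.648 m
7: 451.446 m
8: 568.880 m
9: 1259.598 m
10: 999.760 m
11: 315.351 m
12: 595.780 m
13: 609.564 m
14: 571.801 m
Threshold 385 m: 1 (229.032 m), 2 (249.992 m), 11 (315.351 m) are within range.

1, 2, 11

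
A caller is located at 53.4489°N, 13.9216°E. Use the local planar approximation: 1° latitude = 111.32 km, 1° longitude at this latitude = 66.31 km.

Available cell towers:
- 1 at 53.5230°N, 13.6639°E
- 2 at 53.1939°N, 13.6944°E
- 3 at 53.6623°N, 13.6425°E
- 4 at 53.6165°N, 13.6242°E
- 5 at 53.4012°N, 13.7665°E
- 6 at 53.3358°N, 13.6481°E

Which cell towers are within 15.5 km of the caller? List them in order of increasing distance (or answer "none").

5

Distances from 53.4489°N, 13.9216°E:
1: √((0.0741·111.32)² + (-0.2577·66.31)²) = √(68.042899 + 292.002717) = 18.9749 km
2: √((-0.2550·111.32)² + (-0.2272·66.31)²) = √(805.799060 + 226.973268) = 32.1368 km
3: √((0.2134·111.32)² + (-0.2791·66.31)²) = √(564.332712 + 342.513528) = 30.1139 km
4: √((0.1676·111.32)² + (-0.2974·66.31)²) = √(348.092306 + 388.901828) = 27.1476 km
5: √((-0.0477·111.32)² + (-0.1551·66.31)²) = √(28.195718 + 105.774663) = 11.5746 km
6: √((-0.1131·111.32)² + (-0.2735·66.31)²) = √(158.515453 + 328.906698) = 22.0776 km
Threshold 15.5 km: 5 (11.5746 km) is within range.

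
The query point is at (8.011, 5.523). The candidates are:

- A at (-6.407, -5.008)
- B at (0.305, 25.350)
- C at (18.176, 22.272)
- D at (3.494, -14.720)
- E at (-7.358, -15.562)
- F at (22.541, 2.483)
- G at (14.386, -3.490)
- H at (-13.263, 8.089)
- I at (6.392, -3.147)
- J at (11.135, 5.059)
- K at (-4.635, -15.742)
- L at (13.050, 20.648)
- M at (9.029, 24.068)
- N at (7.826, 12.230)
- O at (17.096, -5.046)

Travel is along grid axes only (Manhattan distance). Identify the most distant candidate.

E

Distances from (8.011, 5.523):
A: |-14.418| + |-10.531| = 14.418 + 10.531 = 24.949
B: |-7.706| + |19.827| = 7.706 + 19.827 = 27.533
C: |10.165| + |16.749| = 10.165 + 16.749 = 26.914
D: |-4.517| + |-20.243| = 4.517 + 20.243 = 24.760
E: |-15.369| + |-21.085| = 15.369 + 21.085 = 36.454
F: |14.530| + |-3.040| = 14.530 + 3.040 = 17.570
G: |6.375| + |-9.013| = 6.375 + 9.013 = 15.388
H: |-21.274| + |2.566| = 21.274 + 2.566 = 23.840
I: |-1.619| + |-8.670| = 1.619 + 8.670 = 10.289
J: |3.124| + |-0.464| = 3.124 + 0.464 = 3.588
K: |-12.646| + |-21.265| = 12.646 + 21.265 = 33.911
L: |5.039| + |15.125| = 5.039 + 15.125 = 20.164
M: |1.018| + |18.545| = 1.018 + 18.545 = 19.563
N: |-0.185| + |6.707| = 0.185 + 6.707 = 6.892
O: |9.085| + |-10.569| = 9.085 + 10.569 = 19.654
Maximum: E at 36.454.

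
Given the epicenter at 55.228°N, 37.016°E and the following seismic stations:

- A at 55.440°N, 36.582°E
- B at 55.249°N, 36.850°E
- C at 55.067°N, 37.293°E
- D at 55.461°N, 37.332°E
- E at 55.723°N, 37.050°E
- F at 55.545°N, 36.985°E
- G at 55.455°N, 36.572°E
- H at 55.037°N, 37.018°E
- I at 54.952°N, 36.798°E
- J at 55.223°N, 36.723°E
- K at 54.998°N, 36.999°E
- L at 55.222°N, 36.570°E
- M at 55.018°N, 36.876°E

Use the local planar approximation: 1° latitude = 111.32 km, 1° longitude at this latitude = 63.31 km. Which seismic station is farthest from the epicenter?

E

Distances from 55.228°N, 37.016°E:
A: √((0.212·111.32)² + (-0.434·63.31)²) = √(556.95245 + 754.96025) = 36.220 km
B: √((0.021·111.32)² + (-0.166·63.31)²) = √(5.46493 + 110.44875) = 10.766 km
C: √((-0.161·111.32)² + (0.277·63.31)²) = √(321.21672 + 307.54181) = 25.075 km
D: √((0.233·111.32)² + (0.316·63.31)²) = √(672.75702 + 400.23844) = 32.757 km
E: √((0.495·111.32)² + (0.034·63.31)²) = √(3036.38469 + 4.63343) = 55.145 km
F: √((0.317·111.32)² + (-0.031·63.31)²) = √(1245.27400 + 3.85184) = 35.343 km
G: √((0.227·111.32)² + (-0.444·63.31)²) = √(638.55471 + 790.15186) = 37.798 km
H: √((-0.191·111.32)² + (0.002·63.31)²) = √(452.07775 + 0.01603) = 21.262 km
I: √((-0.276·111.32)² + (-0.218·63.31)²) = √(943.98384 + 190.48361) = 33.682 km
J: √((-0.005·111.32)² + (-0.293·63.31)²) = √(0.30980 + 344.09619) = 18.558 km
K: √((-0.230·111.32)² + (-0.017·63.31)²) = √(655.54433 + 1.15836) = 25.626 km
L: √((-0.006·111.32)² + (-0.446·63.31)²) = √(0.44612 + 797.28638) = 28.244 km
M: √((-0.210·111.32)² + (-0.140·63.31)²) = √(546.49348 + 78.55986) = 25.001 km
Maximum: E at 55.145 km.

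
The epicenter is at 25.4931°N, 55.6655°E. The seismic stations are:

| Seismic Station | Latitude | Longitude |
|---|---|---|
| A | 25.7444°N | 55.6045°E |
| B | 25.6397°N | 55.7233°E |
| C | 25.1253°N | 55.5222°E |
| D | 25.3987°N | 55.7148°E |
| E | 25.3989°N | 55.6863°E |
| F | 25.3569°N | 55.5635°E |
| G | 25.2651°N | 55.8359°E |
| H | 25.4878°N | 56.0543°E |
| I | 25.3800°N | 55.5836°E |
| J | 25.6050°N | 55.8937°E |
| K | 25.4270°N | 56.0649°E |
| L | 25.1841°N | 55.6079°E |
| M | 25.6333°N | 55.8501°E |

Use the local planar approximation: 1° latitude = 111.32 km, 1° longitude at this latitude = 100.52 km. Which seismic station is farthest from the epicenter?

C

Distances from 25.4931°N, 55.6655°E:
A: √((0.2513·111.32)² + (-0.0610·100.52)²) = √(782.584735 + 37.597990) = 28.6388 km
B: √((0.1466·111.32)² + (0.0578·100.52)²) = √(266.326472 + 33.756751) = 17.3229 km
C: √((-0.3678·111.32)² + (-0.1433·100.52)²) = √(1676.369865 + 207.490081) = 43.4035 km
D: √((-0.0944·111.32)² + (0.0493·100.52)²) = √(110.430842 + 24.558328) = 11.6185 km
E: √((-0.0942·111.32)² + (0.0208·100.52)²) = √(109.963410 + 4.371512) = 10.6928 km
F: √((-0.1362·111.32)² + (-0.1020·100.52)²) = √(229.879694 + 105.124829) = 18.3031 km
G: √((-0.2280·111.32)² + (0.1704·100.52)²) = √(644.193131 + 293.389212) = 30.6200 km
H: √((-0.0053·111.32)² + (0.3888·100.52)²) = √(0.348095 + 1527.416481) = 39.0866 km
I: √((-0.1131·111.32)² + (-0.0819·100.52)²) = √(158.515453 + 67.775505) = 15.0430 km
J: √((0.1119·111.32)² + (0.2282·100.52)²) = √(155.169574 + 526.182306) = 26.1027 km
K: √((-0.0661·111.32)² + (0.3994·100.52)²) = √(54.143872 + 1611.836852) = 40.8164 km
L: √((-0.3090·111.32)² + (-0.0576·100.52)²) = √(1183.214148 + 33.523544) = 34.8818 km
M: √((0.1402·111.32)² + (0.1846·100.52)²) = √(243.580447 + 344.324839) = 24.2468 km
Maximum: C at 43.4035 km.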